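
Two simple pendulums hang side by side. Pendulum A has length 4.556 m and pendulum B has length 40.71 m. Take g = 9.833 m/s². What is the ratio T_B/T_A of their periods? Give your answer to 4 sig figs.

2.989

T ∝ √L, so T_B/T_A = √(L_B/L_A) = √(40.71/4.556) = 2.989.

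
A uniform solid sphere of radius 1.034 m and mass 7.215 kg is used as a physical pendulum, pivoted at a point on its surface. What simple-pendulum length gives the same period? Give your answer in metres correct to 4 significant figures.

The equivalent simple-pendulum length is L_eq = I/(md), where I is about the pivot and d = 1.0340 m.
I_cm = (2/5)mR² = 3.0856 kg·m², so I = I_cm + md² = 3.0856 + 7.7140 = 10.800 kg·m².
L_eq = 10.800/(7.215 × 1.0340) = 1.448 m.

1.448 m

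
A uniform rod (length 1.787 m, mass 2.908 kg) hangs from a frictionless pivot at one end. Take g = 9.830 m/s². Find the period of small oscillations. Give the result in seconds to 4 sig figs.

2.187 s

For a physical pendulum T = 2π√(I/(mgd)), with d = 0.89350 m from pivot to centre of mass.
I_cm = mL²/12 = 2.908 × 1.787²/12 = 0.77386 kg·m²; I = I_cm + md² = 0.77386 + 2.908 × 0.89350² = 3.0954 kg·m².
T = 2π√(3.0954/(2.908 × 9.830 × 0.89350)) = 2.187 s.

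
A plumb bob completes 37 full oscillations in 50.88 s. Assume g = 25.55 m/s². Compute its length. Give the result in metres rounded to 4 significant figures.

T = 50.88/37 = 1.3751 s.
From T = 2π√(L/g), L = gT²/(4π²) = 25.55 × 1.3751²/(4π²) = 1.224 m.

1.224 m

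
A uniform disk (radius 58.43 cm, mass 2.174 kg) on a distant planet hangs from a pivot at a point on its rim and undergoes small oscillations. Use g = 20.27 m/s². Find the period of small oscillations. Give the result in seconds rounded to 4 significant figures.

1.307 s

I_cm = ½mr² = 0.37111 kg·m². The pivot is at distance d = 0.5843 m from the centre of mass.
By the parallel-axis theorem, I = I_cm + md² = 0.37111 + 0.74222 = 1.1133 kg·m².
T = 2π√(I/(mgd)) = 2π√(1.1133/(2.174 × 20.27 × 0.5843)) = 1.307 s.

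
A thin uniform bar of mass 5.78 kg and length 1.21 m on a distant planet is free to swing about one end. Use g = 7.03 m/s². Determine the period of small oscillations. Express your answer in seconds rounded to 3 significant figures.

2.13 s

For a physical pendulum T = 2π√(I/(mgd)), with d = 0.6050 m from pivot to centre of mass.
I_cm = mL²/12 = 5.78 × 1.21²/12 = 0.7052 kg·m²; I = I_cm + md² = 0.7052 + 5.78 × 0.6050² = 2.821 kg·m².
T = 2π√(2.821/(5.78 × 7.03 × 0.6050)) = 2.13 s.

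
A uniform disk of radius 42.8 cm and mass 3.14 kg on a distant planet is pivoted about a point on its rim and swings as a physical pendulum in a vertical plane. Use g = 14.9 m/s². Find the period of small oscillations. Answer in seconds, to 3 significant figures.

1.30 s

I_cm = ½mr² = 0.2876 kg·m². The pivot is at distance d = 0.428 m from the centre of mass.
By the parallel-axis theorem, I = I_cm + md² = 0.2876 + 0.5752 = 0.8628 kg·m².
T = 2π√(I/(mgd)) = 2π√(0.8628/(3.14 × 14.9 × 0.428)) = 1.30 s.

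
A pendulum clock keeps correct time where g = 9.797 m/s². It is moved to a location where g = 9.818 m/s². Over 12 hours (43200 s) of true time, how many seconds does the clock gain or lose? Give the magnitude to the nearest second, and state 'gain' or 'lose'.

gain 46 s

The clock's period scales as T ∝ 1/√g, so T'/T = √(9.797/9.818) = 0.998930.
In 43200 s of true time the clock registers 43200/0.998930 = 43246.3 s, so it gains 46 s.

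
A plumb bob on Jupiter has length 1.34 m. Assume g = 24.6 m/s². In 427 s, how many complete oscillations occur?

291

T = 2π√(L/g) = 2π√(1.34/24.6) = 1.466 s.
Number of complete oscillations = ⌊427/1.466⌋ = ⌊291.2⌋ = 291.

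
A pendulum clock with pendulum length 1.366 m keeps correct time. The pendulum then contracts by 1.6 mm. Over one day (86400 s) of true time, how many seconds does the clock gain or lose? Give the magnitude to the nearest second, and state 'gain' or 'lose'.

gain 51 s

T ∝ √L, so T'/T = √(1.36440/1.366) = 0.999414.
In 86400 s of true time the clock registers 86400/0.999414 = 86450.6 s, so it gains 51 s.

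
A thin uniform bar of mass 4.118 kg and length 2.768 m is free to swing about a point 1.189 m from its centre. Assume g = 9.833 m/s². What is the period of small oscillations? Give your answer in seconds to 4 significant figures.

For a physical pendulum T = 2π√(I/(mgd)), with d = 1.1890 m from pivot to centre of mass.
I_cm = mL²/12 = 4.118 × 2.768²/12 = 2.6293 kg·m²; I = I_cm + md² = 2.6293 + 4.118 × 1.1890² = 8.4510 kg·m².
T = 2π√(8.4510/(4.118 × 9.833 × 1.1890)) = 2.632 s.

2.632 s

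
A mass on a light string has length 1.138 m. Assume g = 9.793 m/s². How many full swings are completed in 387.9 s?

181

T = 2π√(L/g) = 2π√(1.138/9.793) = 2.1419 s.
Number of complete oscillations = ⌊387.9/2.1419⌋ = ⌊181.10⌋ = 181.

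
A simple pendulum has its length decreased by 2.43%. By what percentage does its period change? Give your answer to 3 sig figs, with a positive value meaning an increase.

-1.22%

T ∝ √L, so T'/T = √(0.9757) = 0.9878.
Percentage change in T = (0.9878 − 1) × 100% = -1.22%.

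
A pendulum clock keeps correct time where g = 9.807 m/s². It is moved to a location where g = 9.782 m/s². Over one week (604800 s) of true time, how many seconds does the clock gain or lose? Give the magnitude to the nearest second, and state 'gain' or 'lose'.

The clock's period scales as T ∝ 1/√g, so T'/T = √(9.807/9.782) = 1.00128.
In 604800 s of true time the clock registers 604800/1.00128 = 604028.6 s, so it loses 771 s.

lose 771 s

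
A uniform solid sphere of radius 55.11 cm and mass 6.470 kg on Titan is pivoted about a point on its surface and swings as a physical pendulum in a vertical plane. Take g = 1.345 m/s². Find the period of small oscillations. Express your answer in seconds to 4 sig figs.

4.759 s

I_cm = (2/5)mr² = 0.78600 kg·m². The pivot is at distance d = 0.5511 m from the centre of mass.
By the parallel-axis theorem, I = I_cm + md² = 0.78600 + 1.9650 = 2.7510 kg·m².
T = 2π√(I/(mgd)) = 2π√(2.7510/(6.470 × 1.345 × 0.5511)) = 4.759 s.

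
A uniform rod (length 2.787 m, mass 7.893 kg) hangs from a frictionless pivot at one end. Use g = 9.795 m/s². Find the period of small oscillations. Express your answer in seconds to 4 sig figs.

For a physical pendulum T = 2π√(I/(mgd)), with d = 1.3935 m from pivot to centre of mass.
I_cm = mL²/12 = 7.893 × 2.787²/12 = 5.1090 kg·m²; I = I_cm + md² = 5.1090 + 7.893 × 1.3935² = 20.436 kg·m².
T = 2π√(20.436/(7.893 × 9.795 × 1.3935)) = 2.737 s.

2.737 s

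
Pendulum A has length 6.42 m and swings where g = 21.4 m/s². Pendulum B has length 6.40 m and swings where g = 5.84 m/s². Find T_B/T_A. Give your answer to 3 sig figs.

T = 2π√(L/g), so T_B/T_A = √((L_B/g_B)/(L_A/g_A)) = √((6.40/5.84)/(6.42/21.4)) = 1.91.

1.91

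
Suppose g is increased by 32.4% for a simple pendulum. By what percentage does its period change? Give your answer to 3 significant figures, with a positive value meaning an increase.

T ∝ 1/√g, so T'/T = 1/√(1.324) = 0.8691.
Percentage change in T = (0.8691 − 1) × 100% = -13.1%.

-13.1%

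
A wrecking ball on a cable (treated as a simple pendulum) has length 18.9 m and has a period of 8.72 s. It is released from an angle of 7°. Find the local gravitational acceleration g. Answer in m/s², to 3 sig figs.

9.81 m/s²

From T = 2π√(L/g), g = 4π²L/T² = 4π² × 18.9/8.720² = 9.81 m/s².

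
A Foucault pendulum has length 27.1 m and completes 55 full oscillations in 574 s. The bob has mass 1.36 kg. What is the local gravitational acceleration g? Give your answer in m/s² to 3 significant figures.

9.82 m/s²

T = 574/55 = 10.44 s.
From T = 2π√(L/g), g = 4π²L/T² = 4π² × 27.1/10.44² = 9.82 m/s².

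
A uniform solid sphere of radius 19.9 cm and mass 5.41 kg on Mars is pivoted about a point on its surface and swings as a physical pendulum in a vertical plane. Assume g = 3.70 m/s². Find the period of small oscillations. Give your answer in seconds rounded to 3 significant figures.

1.72 s

I_cm = (2/5)mr² = 0.08570 kg·m². The pivot is at distance d = 0.199 m from the centre of mass.
By the parallel-axis theorem, I = I_cm + md² = 0.08570 + 0.2142 = 0.2999 kg·m².
T = 2π√(I/(mgd)) = 2π√(0.2999/(5.41 × 3.70 × 0.199)) = 1.72 s.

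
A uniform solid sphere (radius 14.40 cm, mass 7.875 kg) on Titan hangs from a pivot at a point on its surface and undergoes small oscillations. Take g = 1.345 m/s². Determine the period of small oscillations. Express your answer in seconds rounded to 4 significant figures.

2.433 s

I_cm = (2/5)mr² = 0.065318 kg·m². The pivot is at distance d = 0.1440 m from the centre of mass.
By the parallel-axis theorem, I = I_cm + md² = 0.065318 + 0.16330 = 0.22861 kg·m².
T = 2π√(I/(mgd)) = 2π√(0.22861/(7.875 × 1.345 × 0.1440)) = 2.433 s.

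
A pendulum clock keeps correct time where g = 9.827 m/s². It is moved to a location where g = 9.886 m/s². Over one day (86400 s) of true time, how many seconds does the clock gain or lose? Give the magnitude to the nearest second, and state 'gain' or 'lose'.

gain 259 s

The clock's period scales as T ∝ 1/√g, so T'/T = √(9.827/9.886) = 0.997012.
In 86400 s of true time the clock registers 86400/0.997012 = 86659.0 s, so it gains 259 s.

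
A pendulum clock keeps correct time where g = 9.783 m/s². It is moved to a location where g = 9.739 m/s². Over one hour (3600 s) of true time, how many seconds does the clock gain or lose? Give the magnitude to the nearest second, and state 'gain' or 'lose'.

lose 8 s

The clock's period scales as T ∝ 1/√g, so T'/T = √(9.783/9.739) = 1.00226.
In 3600 s of true time the clock registers 3600/1.00226 = 3591.9 s, so it loses 8 s.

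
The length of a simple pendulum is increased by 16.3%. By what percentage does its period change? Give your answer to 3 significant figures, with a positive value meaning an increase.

7.84%

T ∝ √L, so T'/T = √(1.163) = 1.078.
Percentage change in T = (1.078 − 1) × 100% = 7.84%.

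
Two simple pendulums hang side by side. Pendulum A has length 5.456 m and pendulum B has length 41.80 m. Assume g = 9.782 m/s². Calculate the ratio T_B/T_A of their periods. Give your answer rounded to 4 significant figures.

2.768

T ∝ √L, so T_B/T_A = √(L_B/L_A) = √(41.80/5.456) = 2.768.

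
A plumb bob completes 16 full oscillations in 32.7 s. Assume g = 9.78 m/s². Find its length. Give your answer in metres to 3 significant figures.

1.03 m

T = 32.7/16 = 2.044 s.
From T = 2π√(L/g), L = gT²/(4π²) = 9.78 × 2.044²/(4π²) = 1.03 m.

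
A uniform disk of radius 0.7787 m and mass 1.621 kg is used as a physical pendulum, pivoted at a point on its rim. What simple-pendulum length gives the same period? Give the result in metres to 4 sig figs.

1.168 m

The equivalent simple-pendulum length is L_eq = I/(md), where I is about the pivot and d = 0.77870 m.
I_cm = ½mR² = 0.49147 kg·m², so I = I_cm + md² = 0.49147 + 0.98293 = 1.4744 kg·m².
L_eq = 1.4744/(1.621 × 0.77870) = 1.168 m.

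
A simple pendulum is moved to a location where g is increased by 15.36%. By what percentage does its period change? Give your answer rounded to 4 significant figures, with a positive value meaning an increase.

T ∝ 1/√g, so T'/T = 1/√(1.1536) = 0.93105.
Percentage change in T = (0.93105 − 1) × 100% = -6.895%.

-6.895%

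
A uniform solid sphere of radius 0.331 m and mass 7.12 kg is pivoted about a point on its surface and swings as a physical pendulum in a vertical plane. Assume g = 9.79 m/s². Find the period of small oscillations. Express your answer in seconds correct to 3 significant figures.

1.37 s

I_cm = (2/5)mr² = 0.3120 kg·m². The pivot is at distance d = 0.331 m from the centre of mass.
By the parallel-axis theorem, I = I_cm + md² = 0.3120 + 0.7801 = 1.092 kg·m².
T = 2π√(I/(mgd)) = 2π√(1.092/(7.12 × 9.79 × 0.331)) = 1.37 s.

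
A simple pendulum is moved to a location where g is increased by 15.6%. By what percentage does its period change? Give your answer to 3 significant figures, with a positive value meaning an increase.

-6.99%

T ∝ 1/√g, so T'/T = 1/√(1.156) = 0.9301.
Percentage change in T = (0.9301 − 1) × 100% = -6.99%.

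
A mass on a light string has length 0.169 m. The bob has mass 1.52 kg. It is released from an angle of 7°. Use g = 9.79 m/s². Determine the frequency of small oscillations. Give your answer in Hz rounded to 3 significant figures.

T = 2π√(L/g) = 2π√(0.169/9.79) = 0.8255 s, so f = 1/T = 1.21 Hz.

1.21 Hz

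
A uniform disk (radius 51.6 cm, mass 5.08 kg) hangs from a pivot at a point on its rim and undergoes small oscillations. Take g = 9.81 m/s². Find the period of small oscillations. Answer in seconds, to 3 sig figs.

1.76 s

I_cm = ½mr² = 0.6763 kg·m². The pivot is at distance d = 0.516 m from the centre of mass.
By the parallel-axis theorem, I = I_cm + md² = 0.6763 + 1.353 = 2.029 kg·m².
T = 2π√(I/(mgd)) = 2π√(2.029/(5.08 × 9.81 × 0.516)) = 1.76 s.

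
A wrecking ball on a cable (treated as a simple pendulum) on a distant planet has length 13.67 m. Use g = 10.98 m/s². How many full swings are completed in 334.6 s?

47

T = 2π√(L/g) = 2π√(13.67/10.98) = 7.0107 s.
Number of complete oscillations = ⌊334.6/7.0107⌋ = ⌊47.727⌋ = 47.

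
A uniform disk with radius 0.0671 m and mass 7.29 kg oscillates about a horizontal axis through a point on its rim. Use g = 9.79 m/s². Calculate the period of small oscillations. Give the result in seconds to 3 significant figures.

0.637 s

I_cm = ½mr² = 0.01641 kg·m². The pivot is at distance d = 0.0671 m from the centre of mass.
By the parallel-axis theorem, I = I_cm + md² = 0.01641 + 0.03282 = 0.04923 kg·m².
T = 2π√(I/(mgd)) = 2π√(0.04923/(7.29 × 9.79 × 0.0671)) = 0.637 s.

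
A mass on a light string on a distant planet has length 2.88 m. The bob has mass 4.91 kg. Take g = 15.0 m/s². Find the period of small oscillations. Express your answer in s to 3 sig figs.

2.75 s

T = 2π√(L/g) = 2π√(2.88/15.0) = 2π × 0.4382 = 2.75 s.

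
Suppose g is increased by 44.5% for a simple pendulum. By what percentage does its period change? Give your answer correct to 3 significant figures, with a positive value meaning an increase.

T ∝ 1/√g, so T'/T = 1/√(1.445) = 0.8319.
Percentage change in T = (0.8319 − 1) × 100% = -16.8%.

-16.8%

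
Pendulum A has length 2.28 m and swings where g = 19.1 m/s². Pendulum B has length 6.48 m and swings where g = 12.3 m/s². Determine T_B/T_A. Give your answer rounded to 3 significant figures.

2.10

T = 2π√(L/g), so T_B/T_A = √((L_B/g_B)/(L_A/g_A)) = √((6.48/12.3)/(2.28/19.1)) = 2.10.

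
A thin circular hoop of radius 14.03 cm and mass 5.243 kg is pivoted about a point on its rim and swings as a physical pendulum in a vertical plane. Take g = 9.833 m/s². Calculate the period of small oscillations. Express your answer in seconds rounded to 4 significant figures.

I_cm = mr² = 0.10320 kg·m². The pivot is at distance d = 0.1403 m from the centre of mass.
By the parallel-axis theorem, I = I_cm + md² = 0.10320 + 0.10320 = 0.20641 kg·m².
T = 2π√(I/(mgd)) = 2π√(0.20641/(5.243 × 9.833 × 0.1403)) = 1.061 s.

1.061 s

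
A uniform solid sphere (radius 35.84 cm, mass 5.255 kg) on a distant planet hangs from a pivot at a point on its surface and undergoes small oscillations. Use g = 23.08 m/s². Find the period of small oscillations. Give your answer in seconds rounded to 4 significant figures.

0.9264 s

I_cm = (2/5)mr² = 0.27000 kg·m². The pivot is at distance d = 0.3584 m from the centre of mass.
By the parallel-axis theorem, I = I_cm + md² = 0.27000 + 0.67501 = 0.94501 kg·m².
T = 2π√(I/(mgd)) = 2π√(0.94501/(5.255 × 23.08 × 0.3584)) = 0.9264 s.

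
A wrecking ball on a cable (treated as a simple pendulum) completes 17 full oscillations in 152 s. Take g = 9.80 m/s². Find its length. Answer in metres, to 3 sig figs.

T = 152/17 = 8.941 s.
From T = 2π√(L/g), L = gT²/(4π²) = 9.80 × 8.941²/(4π²) = 19.8 m.

19.8 m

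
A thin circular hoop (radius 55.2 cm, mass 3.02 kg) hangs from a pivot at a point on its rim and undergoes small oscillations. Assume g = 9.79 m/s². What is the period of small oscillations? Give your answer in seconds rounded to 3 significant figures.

2.11 s

I_cm = mr² = 0.9202 kg·m². The pivot is at distance d = 0.552 m from the centre of mass.
By the parallel-axis theorem, I = I_cm + md² = 0.9202 + 0.9202 = 1.840 kg·m².
T = 2π√(I/(mgd)) = 2π√(1.840/(3.02 × 9.79 × 0.552)) = 2.11 s.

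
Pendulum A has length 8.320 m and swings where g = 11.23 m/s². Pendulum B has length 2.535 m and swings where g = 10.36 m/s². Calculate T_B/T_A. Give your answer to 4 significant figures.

0.5747

T = 2π√(L/g), so T_B/T_A = √((L_B/g_B)/(L_A/g_A)) = √((2.535/10.36)/(8.320/11.23)) = 0.5747.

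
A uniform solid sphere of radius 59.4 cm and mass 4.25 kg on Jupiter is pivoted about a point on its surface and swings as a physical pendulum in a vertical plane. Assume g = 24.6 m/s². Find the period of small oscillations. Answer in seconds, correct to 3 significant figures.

I_cm = (2/5)mr² = 0.5998 kg·m². The pivot is at distance d = 0.594 m from the centre of mass.
By the parallel-axis theorem, I = I_cm + md² = 0.5998 + 1.500 = 2.099 kg·m².
T = 2π√(I/(mgd)) = 2π√(2.099/(4.25 × 24.6 × 0.594)) = 1.16 s.

1.16 s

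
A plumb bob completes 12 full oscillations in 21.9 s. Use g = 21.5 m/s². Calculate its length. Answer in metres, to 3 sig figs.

1.81 m

T = 21.9/12 = 1.825 s.
From T = 2π√(L/g), L = gT²/(4π²) = 21.5 × 1.825²/(4π²) = 1.81 m.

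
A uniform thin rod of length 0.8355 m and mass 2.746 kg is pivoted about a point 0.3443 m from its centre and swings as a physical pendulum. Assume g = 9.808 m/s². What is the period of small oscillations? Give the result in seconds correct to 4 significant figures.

For a physical pendulum T = 2π√(I/(mgd)), with d = 0.34430 m from pivot to centre of mass.
I_cm = mL²/12 = 2.746 × 0.8355²/12 = 0.15974 kg·m²; I = I_cm + md² = 0.15974 + 2.746 × 0.34430² = 0.48526 kg·m².
T = 2π√(0.48526/(2.746 × 9.808 × 0.34430)) = 1.437 s.

1.437 s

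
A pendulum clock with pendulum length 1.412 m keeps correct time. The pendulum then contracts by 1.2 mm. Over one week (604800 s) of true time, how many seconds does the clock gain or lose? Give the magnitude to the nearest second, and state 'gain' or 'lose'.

T ∝ √L, so T'/T = √(1.41080/1.412) = 0.999575.
In 604800 s of true time the clock registers 604800/0.999575 = 605057.2 s, so it gains 257 s.

gain 257 s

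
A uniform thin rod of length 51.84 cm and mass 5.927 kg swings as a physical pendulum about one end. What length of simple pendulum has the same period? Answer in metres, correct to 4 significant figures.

0.3456 m

The equivalent simple-pendulum length is L_eq = I/(md), where I is about the pivot and d = 0.25920 m.
I_cm = (1/12)mL² = 0.13273 kg·m², so I = I_cm + md² = 0.13273 + 0.39820 = 0.53094 kg·m².
L_eq = 0.53094/(5.927 × 0.25920) = 0.3456 m.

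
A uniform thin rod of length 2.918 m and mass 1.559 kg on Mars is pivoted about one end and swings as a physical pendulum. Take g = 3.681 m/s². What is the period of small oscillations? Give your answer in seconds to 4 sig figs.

For a physical pendulum T = 2π√(I/(mgd)), with d = 1.4590 m from pivot to centre of mass.
I_cm = mL²/12 = 1.559 × 2.918²/12 = 1.1062 kg·m²; I = I_cm + md² = 1.1062 + 1.559 × 1.4590² = 4.4248 kg·m².
T = 2π√(4.4248/(1.559 × 3.681 × 1.4590)) = 4.568 s.

4.568 s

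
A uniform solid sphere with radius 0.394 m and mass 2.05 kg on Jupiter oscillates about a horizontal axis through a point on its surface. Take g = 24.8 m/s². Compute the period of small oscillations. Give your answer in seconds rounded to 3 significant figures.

0.937 s

I_cm = (2/5)mr² = 0.1273 kg·m². The pivot is at distance d = 0.394 m from the centre of mass.
By the parallel-axis theorem, I = I_cm + md² = 0.1273 + 0.3182 = 0.4455 kg·m².
T = 2π√(I/(mgd)) = 2π√(0.4455/(2.05 × 24.8 × 0.394)) = 0.937 s.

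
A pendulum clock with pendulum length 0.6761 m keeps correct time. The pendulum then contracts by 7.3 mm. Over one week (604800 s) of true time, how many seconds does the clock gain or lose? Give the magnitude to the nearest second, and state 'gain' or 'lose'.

gain 3292 s

T ∝ √L, so T'/T = √(0.66880/0.6761) = 0.994587.
In 604800 s of true time the clock registers 604800/0.994587 = 608091.8 s, so it gains 3292 s.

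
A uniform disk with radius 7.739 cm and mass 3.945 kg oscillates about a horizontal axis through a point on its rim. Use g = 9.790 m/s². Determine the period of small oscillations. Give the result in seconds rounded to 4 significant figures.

0.6842 s

I_cm = ½mr² = 0.011814 kg·m². The pivot is at distance d = 0.07739 m from the centre of mass.
By the parallel-axis theorem, I = I_cm + md² = 0.011814 + 0.023627 = 0.035441 kg·m².
T = 2π√(I/(mgd)) = 2π√(0.035441/(3.945 × 9.790 × 0.07739)) = 0.6842 s.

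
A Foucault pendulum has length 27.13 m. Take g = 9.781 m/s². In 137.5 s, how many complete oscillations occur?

13

T = 2π√(L/g) = 2π√(27.13/9.781) = 10.464 s.
Number of complete oscillations = ⌊137.5/10.464⌋ = ⌊13.140⌋ = 13.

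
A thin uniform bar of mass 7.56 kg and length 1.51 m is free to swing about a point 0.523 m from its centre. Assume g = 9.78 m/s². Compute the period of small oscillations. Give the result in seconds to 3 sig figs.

1.89 s

For a physical pendulum T = 2π√(I/(mgd)), with d = 0.5230 m from pivot to centre of mass.
I_cm = mL²/12 = 7.56 × 1.51²/12 = 1.436 kg·m²; I = I_cm + md² = 1.436 + 7.56 × 0.5230² = 3.504 kg·m².
T = 2π√(3.504/(7.56 × 9.78 × 0.5230)) = 1.89 s.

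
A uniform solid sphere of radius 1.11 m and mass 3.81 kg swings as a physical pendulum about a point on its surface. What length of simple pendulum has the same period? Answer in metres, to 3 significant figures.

1.55 m

The equivalent simple-pendulum length is L_eq = I/(md), where I is about the pivot and d = 1.110 m.
I_cm = (2/5)mR² = 1.878 kg·m², so I = I_cm + md² = 1.878 + 4.694 = 6.572 kg·m².
L_eq = 6.572/(3.81 × 1.110) = 1.55 m.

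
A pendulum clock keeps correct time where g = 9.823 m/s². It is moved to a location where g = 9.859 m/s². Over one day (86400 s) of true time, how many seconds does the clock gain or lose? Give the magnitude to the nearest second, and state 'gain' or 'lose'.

gain 158 s

The clock's period scales as T ∝ 1/√g, so T'/T = √(9.823/9.859) = 0.998173.
In 86400 s of true time the clock registers 86400/0.998173 = 86558.2 s, so it gains 158 s.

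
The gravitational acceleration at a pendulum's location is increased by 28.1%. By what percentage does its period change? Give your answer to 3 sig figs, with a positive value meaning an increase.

-11.6%

T ∝ 1/√g, so T'/T = 1/√(1.281) = 0.8835.
Percentage change in T = (0.8835 − 1) × 100% = -11.6%.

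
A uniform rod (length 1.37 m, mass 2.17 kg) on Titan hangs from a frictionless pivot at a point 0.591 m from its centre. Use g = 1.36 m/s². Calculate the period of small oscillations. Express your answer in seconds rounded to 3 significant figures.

For a physical pendulum T = 2π√(I/(mgd)), with d = 0.5910 m from pivot to centre of mass.
I_cm = mL²/12 = 2.17 × 1.37²/12 = 0.3394 kg·m²; I = I_cm + md² = 0.3394 + 2.17 × 0.5910² = 1.097 kg·m².
T = 2π√(1.097/(2.17 × 1.36 × 0.5910)) = 4.98 s.

4.98 s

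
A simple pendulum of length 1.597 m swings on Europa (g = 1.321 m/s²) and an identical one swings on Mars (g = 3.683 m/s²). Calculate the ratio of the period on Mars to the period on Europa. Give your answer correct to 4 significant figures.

0.5989

T ∝ 1/√g, so T₂/T₁ = √(g₁/g₂) = √(1.321/3.683) = 0.5989.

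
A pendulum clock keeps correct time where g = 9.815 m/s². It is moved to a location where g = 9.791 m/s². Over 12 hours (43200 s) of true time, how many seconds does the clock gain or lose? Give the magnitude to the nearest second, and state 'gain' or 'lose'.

lose 53 s

The clock's period scales as T ∝ 1/√g, so T'/T = √(9.815/9.791) = 1.00122.
In 43200 s of true time the clock registers 43200/1.00122 = 43147.2 s, so it loses 53 s.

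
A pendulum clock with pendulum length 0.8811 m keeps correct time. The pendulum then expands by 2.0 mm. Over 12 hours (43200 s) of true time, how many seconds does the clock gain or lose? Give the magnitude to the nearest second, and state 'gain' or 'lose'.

lose 49 s

T ∝ √L, so T'/T = √(0.88310/0.8811) = 1.00113.
In 43200 s of true time the clock registers 43200/1.00113 = 43151.1 s, so it loses 49 s.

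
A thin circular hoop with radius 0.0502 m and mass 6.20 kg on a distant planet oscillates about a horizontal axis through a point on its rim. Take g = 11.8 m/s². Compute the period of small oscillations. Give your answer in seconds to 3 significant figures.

0.580 s

I_cm = mr² = 0.01562 kg·m². The pivot is at distance d = 0.0502 m from the centre of mass.
By the parallel-axis theorem, I = I_cm + md² = 0.01562 + 0.01562 = 0.03125 kg·m².
T = 2π√(I/(mgd)) = 2π√(0.03125/(6.20 × 11.8 × 0.0502)) = 0.580 s.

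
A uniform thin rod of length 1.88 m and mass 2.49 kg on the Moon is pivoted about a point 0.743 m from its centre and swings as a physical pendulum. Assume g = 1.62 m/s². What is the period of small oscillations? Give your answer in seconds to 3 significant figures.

For a physical pendulum T = 2π√(I/(mgd)), with d = 0.7430 m from pivot to centre of mass.
I_cm = mL²/12 = 2.49 × 1.88²/12 = 0.7334 kg·m²; I = I_cm + md² = 0.7334 + 2.49 × 0.7430² = 2.108 kg·m².
T = 2π√(2.108/(2.49 × 1.62 × 0.7430)) = 5.27 s.

5.27 s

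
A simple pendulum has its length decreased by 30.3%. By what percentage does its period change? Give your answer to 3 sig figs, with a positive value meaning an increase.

T ∝ √L, so T'/T = √(0.6970) = 0.8349.
Percentage change in T = (0.8349 − 1) × 100% = -16.5%.

-16.5%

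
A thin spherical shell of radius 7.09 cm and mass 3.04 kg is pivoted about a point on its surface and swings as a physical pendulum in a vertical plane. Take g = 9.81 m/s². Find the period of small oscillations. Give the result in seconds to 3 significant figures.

0.690 s

I_cm = (2/3)mr² = 0.01019 kg·m². The pivot is at distance d = 0.0709 m from the centre of mass.
By the parallel-axis theorem, I = I_cm + md² = 0.01019 + 0.01528 = 0.02547 kg·m².
T = 2π√(I/(mgd)) = 2π√(0.02547/(3.04 × 9.81 × 0.0709)) = 0.690 s.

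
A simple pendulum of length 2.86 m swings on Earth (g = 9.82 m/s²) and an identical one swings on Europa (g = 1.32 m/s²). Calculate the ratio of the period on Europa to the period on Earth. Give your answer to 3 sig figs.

T ∝ 1/√g, so T₂/T₁ = √(g₁/g₂) = √(9.82/1.32) = 2.73.

2.73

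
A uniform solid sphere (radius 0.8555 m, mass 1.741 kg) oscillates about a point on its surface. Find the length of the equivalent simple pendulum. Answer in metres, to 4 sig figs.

1.198 m

The equivalent simple-pendulum length is L_eq = I/(md), where I is about the pivot and d = 0.85550 m.
I_cm = (2/5)mR² = 0.50968 kg·m², so I = I_cm + md² = 0.50968 + 1.2742 = 1.7839 kg·m².
L_eq = 1.7839/(1.741 × 0.85550) = 1.198 m.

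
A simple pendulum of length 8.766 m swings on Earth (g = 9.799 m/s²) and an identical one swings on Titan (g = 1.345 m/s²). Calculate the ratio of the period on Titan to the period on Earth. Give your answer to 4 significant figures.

2.699

T ∝ 1/√g, so T₂/T₁ = √(g₁/g₂) = √(9.799/1.345) = 2.699.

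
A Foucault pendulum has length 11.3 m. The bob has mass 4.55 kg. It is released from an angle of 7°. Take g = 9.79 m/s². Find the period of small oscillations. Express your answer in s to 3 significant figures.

6.75 s

T = 2π√(L/g) = 2π√(11.3/9.79) = 2π × 1.074 = 6.75 s.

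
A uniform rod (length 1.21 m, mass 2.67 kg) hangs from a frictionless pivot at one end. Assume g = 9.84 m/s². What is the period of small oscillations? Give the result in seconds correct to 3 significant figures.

For a physical pendulum T = 2π√(I/(mgd)), with d = 0.6050 m from pivot to centre of mass.
I_cm = mL²/12 = 2.67 × 1.21²/12 = 0.3258 kg·m²; I = I_cm + md² = 0.3258 + 2.67 × 0.6050² = 1.303 kg·m².
T = 2π√(1.303/(2.67 × 9.84 × 0.6050)) = 1.80 s.

1.80 s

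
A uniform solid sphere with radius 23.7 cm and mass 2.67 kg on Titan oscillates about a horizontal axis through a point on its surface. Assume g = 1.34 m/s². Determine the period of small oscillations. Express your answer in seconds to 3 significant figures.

3.13 s

I_cm = (2/5)mr² = 0.05999 kg·m². The pivot is at distance d = 0.237 m from the centre of mass.
By the parallel-axis theorem, I = I_cm + md² = 0.05999 + 0.1500 = 0.2100 kg·m².
T = 2π√(I/(mgd)) = 2π√(0.2100/(2.67 × 1.34 × 0.237)) = 3.13 s.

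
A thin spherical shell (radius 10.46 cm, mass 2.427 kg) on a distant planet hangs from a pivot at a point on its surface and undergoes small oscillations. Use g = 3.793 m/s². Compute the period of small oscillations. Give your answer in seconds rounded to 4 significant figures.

I_cm = (2/3)mr² = 0.017703 kg·m². The pivot is at distance d = 0.1046 m from the centre of mass.
By the parallel-axis theorem, I = I_cm + md² = 0.017703 + 0.026554 = 0.044257 kg·m².
T = 2π√(I/(mgd)) = 2π√(0.044257/(2.427 × 3.793 × 0.1046)) = 1.347 s.

1.347 s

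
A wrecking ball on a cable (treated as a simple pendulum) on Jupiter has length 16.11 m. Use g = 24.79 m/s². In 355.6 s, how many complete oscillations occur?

T = 2π√(L/g) = 2π√(16.11/24.79) = 5.0651 s.
Number of complete oscillations = ⌊355.6/5.0651⌋ = ⌊70.206⌋ = 70.

70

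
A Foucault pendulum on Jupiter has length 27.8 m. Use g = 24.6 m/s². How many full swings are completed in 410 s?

T = 2π√(L/g) = 2π√(27.8/24.6) = 6.679 s.
Number of complete oscillations = ⌊410/6.679⌋ = ⌊61.38⌋ = 61.

61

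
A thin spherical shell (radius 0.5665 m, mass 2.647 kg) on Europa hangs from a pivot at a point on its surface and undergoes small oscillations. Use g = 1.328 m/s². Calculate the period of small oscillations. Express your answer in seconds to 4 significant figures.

I_cm = (2/3)mr² = 0.56632 kg·m². The pivot is at distance d = 0.5665 m from the centre of mass.
By the parallel-axis theorem, I = I_cm + md² = 0.56632 + 0.84948 = 1.4158 kg·m².
T = 2π√(I/(mgd)) = 2π√(1.4158/(2.647 × 1.328 × 0.5665)) = 5.298 s.

5.298 s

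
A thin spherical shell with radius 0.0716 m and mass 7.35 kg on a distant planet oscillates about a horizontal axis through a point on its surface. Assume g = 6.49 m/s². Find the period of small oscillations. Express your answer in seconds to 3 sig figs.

I_cm = (2/3)mr² = 0.02512 kg·m². The pivot is at distance d = 0.0716 m from the centre of mass.
By the parallel-axis theorem, I = I_cm + md² = 0.02512 + 0.03768 = 0.06280 kg·m².
T = 2π√(I/(mgd)) = 2π√(0.06280/(7.35 × 6.49 × 0.0716)) = 0.852 s.

0.852 s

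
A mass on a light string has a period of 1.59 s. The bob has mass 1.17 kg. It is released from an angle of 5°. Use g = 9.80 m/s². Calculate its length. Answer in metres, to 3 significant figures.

From T = 2π√(L/g), L = gT²/(4π²) = 9.80 × 1.590²/(4π²) = 0.628 m.

0.628 m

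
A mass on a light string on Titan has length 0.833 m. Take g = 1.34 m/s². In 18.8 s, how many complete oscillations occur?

3

T = 2π√(L/g) = 2π√(0.833/1.34) = 4.954 s.
Number of complete oscillations = ⌊18.8/4.954⌋ = ⌊3.795⌋ = 3.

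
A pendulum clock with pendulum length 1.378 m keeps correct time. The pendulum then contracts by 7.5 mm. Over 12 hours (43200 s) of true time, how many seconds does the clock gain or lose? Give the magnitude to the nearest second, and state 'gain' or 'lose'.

T ∝ √L, so T'/T = √(1.37050/1.378) = 0.997275.
In 43200 s of true time the clock registers 43200/0.997275 = 43318.0 s, so it gains 118 s.

gain 118 s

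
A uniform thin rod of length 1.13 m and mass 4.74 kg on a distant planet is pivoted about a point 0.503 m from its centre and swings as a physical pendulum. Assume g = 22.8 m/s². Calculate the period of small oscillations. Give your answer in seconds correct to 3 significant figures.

1.11 s

For a physical pendulum T = 2π√(I/(mgd)), with d = 0.5030 m from pivot to centre of mass.
I_cm = mL²/12 = 4.74 × 1.13²/12 = 0.5044 kg·m²; I = I_cm + md² = 0.5044 + 4.74 × 0.5030² = 1.704 kg·m².
T = 2π√(1.704/(4.74 × 22.8 × 0.5030)) = 1.11 s.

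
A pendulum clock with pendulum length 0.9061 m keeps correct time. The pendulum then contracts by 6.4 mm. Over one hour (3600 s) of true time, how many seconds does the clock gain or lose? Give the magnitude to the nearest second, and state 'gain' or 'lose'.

gain 13 s

T ∝ √L, so T'/T = √(0.89970/0.9061) = 0.996462.
In 3600 s of true time the clock registers 3600/0.996462 = 3612.8 s, so it gains 13 s.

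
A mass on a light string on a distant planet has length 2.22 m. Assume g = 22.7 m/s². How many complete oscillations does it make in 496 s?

T = 2π√(L/g) = 2π√(2.22/22.7) = 1.965 s.
Number of complete oscillations = ⌊496/1.965⌋ = ⌊252.4⌋ = 252.

252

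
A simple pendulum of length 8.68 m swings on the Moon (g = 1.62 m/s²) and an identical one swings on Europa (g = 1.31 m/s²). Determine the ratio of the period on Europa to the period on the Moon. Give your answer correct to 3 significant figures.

1.11

T ∝ 1/√g, so T₂/T₁ = √(g₁/g₂) = √(1.62/1.31) = 1.11.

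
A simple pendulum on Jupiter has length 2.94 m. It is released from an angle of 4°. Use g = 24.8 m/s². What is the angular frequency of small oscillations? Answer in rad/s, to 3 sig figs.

ω = √(g/L) = √(24.8/2.94) = 2.90 rad/s.

2.90 rad/s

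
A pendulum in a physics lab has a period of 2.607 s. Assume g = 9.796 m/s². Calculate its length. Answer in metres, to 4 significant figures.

1.686 m

From T = 2π√(L/g), L = gT²/(4π²) = 9.796 × 2.6070²/(4π²) = 1.686 m.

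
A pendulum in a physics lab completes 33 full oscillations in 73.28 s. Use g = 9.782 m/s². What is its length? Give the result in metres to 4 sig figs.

T = 73.28/33 = 2.2206 s.
From T = 2π√(L/g), L = gT²/(4π²) = 9.782 × 2.2206²/(4π²) = 1.222 m.

1.222 m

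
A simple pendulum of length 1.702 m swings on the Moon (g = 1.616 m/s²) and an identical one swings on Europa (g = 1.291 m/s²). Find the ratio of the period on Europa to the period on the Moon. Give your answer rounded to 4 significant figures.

T ∝ 1/√g, so T₂/T₁ = √(g₁/g₂) = √(1.616/1.291) = 1.119.

1.119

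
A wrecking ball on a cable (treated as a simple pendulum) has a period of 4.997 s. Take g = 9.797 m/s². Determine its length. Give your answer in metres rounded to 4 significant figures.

6.197 m

From T = 2π√(L/g), L = gT²/(4π²) = 9.797 × 4.9970²/(4π²) = 6.197 m.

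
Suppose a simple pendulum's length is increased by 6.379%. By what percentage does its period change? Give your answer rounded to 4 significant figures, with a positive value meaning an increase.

3.140%

T ∝ √L, so T'/T = √(1.0638) = 1.0314.
Percentage change in T = (1.0314 − 1) × 100% = 3.140%.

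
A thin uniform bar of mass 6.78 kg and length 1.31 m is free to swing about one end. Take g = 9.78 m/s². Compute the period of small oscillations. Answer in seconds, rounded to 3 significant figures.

1.88 s

For a physical pendulum T = 2π√(I/(mgd)), with d = 0.6550 m from pivot to centre of mass.
I_cm = mL²/12 = 6.78 × 1.31²/12 = 0.9696 kg·m²; I = I_cm + md² = 0.9696 + 6.78 × 0.6550² = 3.878 kg·m².
T = 2π√(3.878/(6.78 × 9.78 × 0.6550)) = 1.88 s.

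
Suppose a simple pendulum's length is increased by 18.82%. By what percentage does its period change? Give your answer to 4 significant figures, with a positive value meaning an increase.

9.005%

T ∝ √L, so T'/T = √(1.1882) = 1.0900.
Percentage change in T = (1.0900 − 1) × 100% = 9.005%.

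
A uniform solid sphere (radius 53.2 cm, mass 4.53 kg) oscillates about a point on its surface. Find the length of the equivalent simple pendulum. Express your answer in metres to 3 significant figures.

The equivalent simple-pendulum length is L_eq = I/(md), where I is about the pivot and d = 0.5320 m.
I_cm = (2/5)mR² = 0.5128 kg·m², so I = I_cm + md² = 0.5128 + 1.282 = 1.795 kg·m².
L_eq = 1.795/(4.53 × 0.5320) = 0.745 m.

0.745 m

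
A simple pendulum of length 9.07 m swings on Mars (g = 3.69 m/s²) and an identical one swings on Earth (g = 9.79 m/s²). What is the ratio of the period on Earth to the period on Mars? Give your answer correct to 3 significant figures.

T ∝ 1/√g, so T₂/T₁ = √(g₁/g₂) = √(3.69/9.79) = 0.614.

0.614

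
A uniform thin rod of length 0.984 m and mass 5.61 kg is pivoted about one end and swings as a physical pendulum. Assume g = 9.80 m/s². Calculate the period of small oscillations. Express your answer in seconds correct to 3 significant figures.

For a physical pendulum T = 2π√(I/(mgd)), with d = 0.4920 m from pivot to centre of mass.
I_cm = mL²/12 = 5.61 × 0.984²/12 = 0.4527 kg·m²; I = I_cm + md² = 0.4527 + 5.61 × 0.4920² = 1.811 kg·m².
T = 2π√(1.811/(5.61 × 9.80 × 0.4920)) = 1.63 s.

1.63 s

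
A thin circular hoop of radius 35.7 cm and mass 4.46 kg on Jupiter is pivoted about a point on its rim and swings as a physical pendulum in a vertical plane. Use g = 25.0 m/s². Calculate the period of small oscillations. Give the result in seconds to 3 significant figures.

I_cm = mr² = 0.5684 kg·m². The pivot is at distance d = 0.357 m from the centre of mass.
By the parallel-axis theorem, I = I_cm + md² = 0.5684 + 0.5684 = 1.137 kg·m².
T = 2π√(I/(mgd)) = 2π√(1.137/(4.46 × 25.0 × 0.357)) = 1.06 s.

1.06 s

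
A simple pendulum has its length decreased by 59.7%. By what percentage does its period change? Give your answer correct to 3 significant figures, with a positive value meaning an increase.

T ∝ √L, so T'/T = √(0.4030) = 0.6348.
Percentage change in T = (0.6348 − 1) × 100% = -36.5%.

-36.5%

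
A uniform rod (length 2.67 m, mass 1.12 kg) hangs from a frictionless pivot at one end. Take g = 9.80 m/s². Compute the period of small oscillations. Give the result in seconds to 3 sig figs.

2.68 s

For a physical pendulum T = 2π√(I/(mgd)), with d = 1.335 m from pivot to centre of mass.
I_cm = mL²/12 = 1.12 × 2.67²/12 = 0.6654 kg·m²; I = I_cm + md² = 0.6654 + 1.12 × 1.335² = 2.661 kg·m².
T = 2π√(2.661/(1.12 × 9.80 × 1.335)) = 2.68 s.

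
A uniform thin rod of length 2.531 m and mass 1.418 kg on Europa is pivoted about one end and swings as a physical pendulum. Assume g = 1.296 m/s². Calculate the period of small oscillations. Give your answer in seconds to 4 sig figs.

For a physical pendulum T = 2π√(I/(mgd)), with d = 1.2655 m from pivot to centre of mass.
I_cm = mL²/12 = 1.418 × 2.531²/12 = 0.75697 kg·m²; I = I_cm + md² = 0.75697 + 1.418 × 1.2655² = 3.0279 kg·m².
T = 2π√(3.0279/(1.418 × 1.296 × 1.2655)) = 7.169 s.

7.169 s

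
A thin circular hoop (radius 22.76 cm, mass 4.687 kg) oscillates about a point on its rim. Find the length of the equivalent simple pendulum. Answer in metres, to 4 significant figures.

0.4552 m

The equivalent simple-pendulum length is L_eq = I/(md), where I is about the pivot and d = 0.22760 m.
I_cm = mR² = 0.24279 kg·m², so I = I_cm + md² = 0.24279 + 0.24279 = 0.48559 kg·m².
L_eq = 0.48559/(4.687 × 0.22760) = 0.4552 m.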